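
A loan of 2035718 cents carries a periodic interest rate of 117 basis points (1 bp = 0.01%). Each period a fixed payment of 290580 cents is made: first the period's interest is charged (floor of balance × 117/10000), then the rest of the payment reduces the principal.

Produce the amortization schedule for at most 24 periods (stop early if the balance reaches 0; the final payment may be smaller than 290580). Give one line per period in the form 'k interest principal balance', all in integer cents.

1. interest=⌊2035718·117/10000⌋=23817; principal=290580-23817=266763; balance=2035718-266763=1768955
2. interest=⌊1768955·117/10000⌋=20696; principal=290580-20696=269884; balance=1768955-269884=1499071
3. interest=⌊1499071·117/10000⌋=17539; principal=290580-17539=273041; balance=1499071-273041=1226030
4. interest=⌊1226030·117/10000⌋=14344; principal=290580-14344=276236; balance=1226030-276236=949794
5. interest=⌊949794·117/10000⌋=11112; principal=290580-11112=279468; balance=949794-279468=670326
6. interest=⌊670326·117/10000⌋=7842; principal=290580-7842=282738; balance=670326-282738=387588
7. interest=⌊387588·117/10000⌋=4534; principal=290580-4534=286046; balance=387588-286046=101542
8. interest=⌊101542·117/10000⌋=1188; principal=min(290580-1188,101542)=101542; balance=101542-101542=0

1 23817 266763 1768955
2 20696 269884 1499071
3 17539 273041 1226030
4 14344 276236 949794
5 11112 279468 670326
6 7842 282738 387588
7 4534 286046 101542
8 1188 101542 0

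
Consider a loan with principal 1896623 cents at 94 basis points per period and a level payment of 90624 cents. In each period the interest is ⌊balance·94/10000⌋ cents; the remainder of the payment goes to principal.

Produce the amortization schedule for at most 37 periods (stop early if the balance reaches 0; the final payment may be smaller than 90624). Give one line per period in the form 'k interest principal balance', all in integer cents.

1 17828 72796 1823827
2 17143 73481 1750346
3 16453 74171 1676175
4 15756 74868 1601307
5 15052 75572 1525735
6 14341 76283 1449452
7 13624 77000 1372452
8 12901 77723 1294729
9 12170 78454 1216275
10 11432 79192 1137083
11 10688 79936 1057147
12 9937 80687 976460
13 9178 81446 895014
14 8413 82211 812803
15 7640 82984 729819
16 6860 83764 646055
17 6072 84552 561503
18 5278 85346 476157
19 4475 86149 390008
20 3666 86958 303050
21 2848 87776 215274
22 2023 88601 126673
23 1190 89434 37239
24 350 37239 0

1. interest=⌊1896623·94/10000⌋=17828; principal=90624-17828=72796; balance=1896623-72796=1823827
2. interest=⌊1823827·94/10000⌋=17143; principal=90624-17143=73481; balance=1823827-73481=1750346
3. interest=⌊1750346·94/10000⌋=16453; principal=90624-16453=74171; balance=1750346-74171=1676175
4. interest=⌊1676175·94/10000⌋=15756; principal=90624-15756=74868; balance=1676175-74868=1601307
5. interest=⌊1601307·94/10000⌋=15052; principal=90624-15052=75572; balance=1601307-75572=1525735
6. interest=⌊1525735·94/10000⌋=14341; principal=90624-14341=76283; balance=1525735-76283=1449452
7. interest=⌊1449452·94/10000⌋=13624; principal=90624-13624=77000; balance=1449452-77000=1372452
8. interest=⌊1372452·94/10000⌋=12901; principal=90624-12901=77723; balance=1372452-77723=1294729
9. interest=⌊1294729·94/10000⌋=12170; principal=90624-12170=78454; balance=1294729-78454=1216275
10. interest=⌊1216275·94/10000⌋=11432; principal=90624-11432=79192; balance=1216275-79192=1137083
11. interest=⌊1137083·94/10000⌋=10688; principal=90624-10688=79936; balance=1137083-79936=1057147
12. interest=⌊1057147·94/10000⌋=9937; principal=90624-9937=80687; balance=1057147-80687=976460
13. interest=⌊976460·94/10000⌋=9178; principal=90624-9178=81446; balance=976460-81446=895014
14. interest=⌊895014·94/10000⌋=8413; principal=90624-8413=82211; balance=895014-82211=812803
15. interest=⌊812803·94/10000⌋=7640; principal=90624-7640=82984; balance=812803-82984=729819
16. interest=⌊729819·94/10000⌋=6860; principal=90624-6860=83764; balance=729819-83764=646055
17. interest=⌊646055·94/10000⌋=6072; principal=90624-6072=84552; balance=646055-84552=561503
18. interest=⌊561503·94/10000⌋=5278; principal=90624-5278=85346; balance=561503-85346=476157
19. interest=⌊476157·94/10000⌋=4475; principal=90624-4475=86149; balance=476157-86149=390008
20. interest=⌊390008·94/10000⌋=3666; principal=90624-3666=86958; balance=390008-86958=303050
21. interest=⌊303050·94/10000⌋=2848; principal=90624-2848=87776; balance=303050-87776=215274
22. interest=⌊215274·94/10000⌋=2023; principal=90624-2023=88601; balance=215274-88601=126673
23. interest=⌊126673·94/10000⌋=1190; principal=90624-1190=89434; balance=126673-89434=37239
24. interest=⌊37239·94/10000⌋=350; principal=min(90624-350,37239)=37239; balance=37239-37239=0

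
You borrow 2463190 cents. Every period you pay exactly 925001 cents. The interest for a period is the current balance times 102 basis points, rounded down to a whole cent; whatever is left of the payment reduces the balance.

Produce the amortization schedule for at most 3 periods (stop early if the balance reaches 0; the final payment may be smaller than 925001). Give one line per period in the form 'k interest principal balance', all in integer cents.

1 25124 899877 1563313
2 15945 909056 654257
3 6673 654257 0

1. interest=⌊2463190·102/10000⌋=25124; principal=925001-25124=899877; balance=2463190-899877=1563313
2. interest=⌊1563313·102/10000⌋=15945; principal=925001-15945=909056; balance=1563313-909056=654257
3. interest=⌊654257·102/10000⌋=6673; principal=min(925001-6673,654257)=654257; balance=654257-654257=0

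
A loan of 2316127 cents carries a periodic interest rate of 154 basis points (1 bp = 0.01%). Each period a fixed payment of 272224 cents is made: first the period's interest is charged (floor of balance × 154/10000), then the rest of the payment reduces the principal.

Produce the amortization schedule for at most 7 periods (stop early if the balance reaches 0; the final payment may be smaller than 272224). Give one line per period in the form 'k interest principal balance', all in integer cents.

1 35668 236556 2079571
2 32025 240199 1839372
3 28326 243898 1595474
4 24570 247654 1347820
5 20756 251468 1096352
6 16883 255341 841011
7 12951 259273 581738

1. interest=⌊2316127·154/10000⌋=35668; principal=272224-35668=236556; balance=2316127-236556=2079571
2. interest=⌊2079571·154/10000⌋=32025; principal=272224-32025=240199; balance=2079571-240199=1839372
3. interest=⌊1839372·154/10000⌋=28326; principal=272224-28326=243898; balance=1839372-243898=1595474
4. interest=⌊1595474·154/10000⌋=24570; principal=272224-24570=247654; balance=1595474-247654=1347820
5. interest=⌊1347820·154/10000⌋=20756; principal=272224-20756=251468; balance=1347820-251468=1096352
6. interest=⌊1096352·154/10000⌋=16883; principal=272224-16883=255341; balance=1096352-255341=841011
7. interest=⌊841011·154/10000⌋=12951; principal=272224-12951=259273; balance=841011-259273=581738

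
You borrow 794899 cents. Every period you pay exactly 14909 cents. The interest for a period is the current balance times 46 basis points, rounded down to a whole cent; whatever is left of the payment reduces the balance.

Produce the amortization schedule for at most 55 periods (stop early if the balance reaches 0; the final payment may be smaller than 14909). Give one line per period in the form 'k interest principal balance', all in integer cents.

1 3656 11253 783646
2 3604 11305 772341
3 3552 11357 760984
4 3500 11409 749575
5 3448 11461 738114
6 3395 11514 726600
7 3342 11567 715033
8 3289 11620 703413
9 3235 11674 691739
10 3181 11728 680011
11 3128 11781 668230
12 3073 11836 656394
13 3019 11890 644504
14 2964 11945 632559
15 2909 12000 620559
16 2854 12055 608504
17 2799 12110 596394
18 2743 12166 584228
19 2687 12222 572006
20 2631 12278 559728
21 2574 12335 547393
22 2518 12391 535002
23 2461 12448 522554
24 2403 12506 510048
25 2346 12563 497485
26 2288 12621 484864
27 2230 12679 472185
28 2172 12737 459448
29 2113 12796 446652
30 2054 12855 433797
31 1995 12914 420883
32 1936 12973 407910
33 1876 13033 394877
34 1816 13093 381784
35 1756 13153 368631
36 1695 13214 355417
37 1634 13275 342142
38 1573 13336 328806
39 1512 13397 315409
40 1450 13459 301950
41 1388 13521 288429
42 1326 13583 274846
43 1264 13645 261201
44 1201 13708 247493
45 1138 13771 233722
46 1075 13834 219888
47 1011 13898 205990
48 947 13962 192028
49 883 14026 178002
50 818 14091 163911
51 753 14156 149755
52 688 14221 135534
53 623 14286 121248
54 557 14352 106896
55 491 14418 92478

1. interest=⌊794899·46/10000⌋=3656; principal=14909-3656=11253; balance=794899-11253=783646
2. interest=⌊783646·46/10000⌋=3604; principal=14909-3604=11305; balance=783646-11305=772341
3. interest=⌊772341·46/10000⌋=3552; principal=14909-3552=11357; balance=772341-11357=760984
4. interest=⌊760984·46/10000⌋=3500; principal=14909-3500=11409; balance=760984-11409=749575
5. interest=⌊749575·46/10000⌋=3448; principal=14909-3448=11461; balance=749575-11461=738114
6. interest=⌊738114·46/10000⌋=3395; principal=14909-3395=11514; balance=738114-11514=726600
7. interest=⌊726600·46/10000⌋=3342; principal=14909-3342=11567; balance=726600-11567=715033
8. interest=⌊715033·46/10000⌋=3289; principal=14909-3289=11620; balance=715033-11620=703413
9. interest=⌊703413·46/10000⌋=3235; principal=14909-3235=11674; balance=703413-11674=691739
10. interest=⌊691739·46/10000⌋=3181; principal=14909-3181=11728; balance=691739-11728=680011
11. interest=⌊680011·46/10000⌋=3128; principal=14909-3128=11781; balance=680011-11781=668230
12. interest=⌊668230·46/10000⌋=3073; principal=14909-3073=11836; balance=668230-11836=656394
13. interest=⌊656394·46/10000⌋=3019; principal=14909-3019=11890; balance=656394-11890=644504
14. interest=⌊644504·46/10000⌋=2964; principal=14909-2964=11945; balance=644504-11945=632559
15. interest=⌊632559·46/10000⌋=2909; principal=14909-2909=12000; balance=632559-12000=620559
16. interest=⌊620559·46/10000⌋=2854; principal=14909-2854=12055; balance=620559-12055=608504
17. interest=⌊608504·46/10000⌋=2799; principal=14909-2799=12110; balance=608504-12110=596394
18. interest=⌊596394·46/10000⌋=2743; principal=14909-2743=12166; balance=596394-12166=584228
19. interest=⌊584228·46/10000⌋=2687; principal=14909-2687=12222; balance=584228-12222=572006
20. interest=⌊572006·46/10000⌋=2631; principal=14909-2631=12278; balance=572006-12278=559728
21. interest=⌊559728·46/10000⌋=2574; principal=14909-2574=12335; balance=559728-12335=547393
22. interest=⌊547393·46/10000⌋=2518; principal=14909-2518=12391; balance=547393-12391=535002
23. interest=⌊535002·46/10000⌋=2461; principal=14909-2461=12448; balance=535002-12448=522554
24. interest=⌊522554·46/10000⌋=2403; principal=14909-2403=12506; balance=522554-12506=510048
25. interest=⌊510048·46/10000⌋=2346; principal=14909-2346=12563; balance=510048-12563=497485
26. interest=⌊497485·46/10000⌋=2288; principal=14909-2288=12621; balance=497485-12621=484864
27. interest=⌊484864·46/10000⌋=2230; principal=14909-2230=12679; balance=484864-12679=472185
28. interest=⌊472185·46/10000⌋=2172; principal=14909-2172=12737; balance=472185-12737=459448
29. interest=⌊459448·46/10000⌋=2113; principal=14909-2113=12796; balance=459448-12796=446652
30. interest=⌊446652·46/10000⌋=2054; principal=14909-2054=12855; balance=446652-12855=433797
31. interest=⌊433797·46/10000⌋=1995; principal=14909-1995=12914; balance=433797-12914=420883
32. interest=⌊420883·46/10000⌋=1936; principal=14909-1936=12973; balance=420883-12973=407910
33. interest=⌊407910·46/10000⌋=1876; principal=14909-1876=13033; balance=407910-13033=394877
34. interest=⌊394877·46/10000⌋=1816; principal=14909-1816=13093; balance=394877-13093=381784
35. interest=⌊381784·46/10000⌋=1756; principal=14909-1756=13153; balance=381784-13153=368631
36. interest=⌊368631·46/10000⌋=1695; principal=14909-1695=13214; balance=368631-13214=355417
37. interest=⌊355417·46/10000⌋=1634; principal=14909-1634=13275; balance=355417-13275=342142
38. interest=⌊342142·46/10000⌋=1573; principal=14909-1573=13336; balance=342142-13336=328806
39. interest=⌊328806·46/10000⌋=1512; principal=14909-1512=13397; balance=328806-13397=315409
40. interest=⌊315409·46/10000⌋=1450; principal=14909-1450=13459; balance=315409-13459=301950
41. interest=⌊301950·46/10000⌋=1388; principal=14909-1388=13521; balance=301950-13521=288429
42. interest=⌊288429·46/10000⌋=1326; principal=14909-1326=13583; balance=288429-13583=274846
43. interest=⌊274846·46/10000⌋=1264; principal=14909-1264=13645; balance=274846-13645=261201
44. interest=⌊261201·46/10000⌋=1201; principal=14909-1201=13708; balance=261201-13708=247493
45. interest=⌊247493·46/10000⌋=1138; principal=14909-1138=13771; balance=247493-13771=233722
46. interest=⌊233722·46/10000⌋=1075; principal=14909-1075=13834; balance=233722-13834=219888
47. interest=⌊219888·46/10000⌋=1011; principal=14909-1011=13898; balance=219888-13898=205990
48. interest=⌊205990·46/10000⌋=947; principal=14909-947=13962; balance=205990-13962=192028
49. interest=⌊192028·46/10000⌋=883; principal=14909-883=14026; balance=192028-14026=178002
50. interest=⌊178002·46/10000⌋=818; principal=14909-818=14091; balance=178002-14091=163911
51. interest=⌊163911·46/10000⌋=753; principal=14909-753=14156; balance=163911-14156=149755
52. interest=⌊149755·46/10000⌋=688; principal=14909-688=14221; balance=149755-14221=135534
53. interest=⌊135534·46/10000⌋=623; principal=14909-623=14286; balance=135534-14286=121248
54. interest=⌊121248·46/10000⌋=557; principal=14909-557=14352; balance=121248-14352=106896
55. interest=⌊106896·46/10000⌋=491; principal=14909-491=14418; balance=106896-14418=92478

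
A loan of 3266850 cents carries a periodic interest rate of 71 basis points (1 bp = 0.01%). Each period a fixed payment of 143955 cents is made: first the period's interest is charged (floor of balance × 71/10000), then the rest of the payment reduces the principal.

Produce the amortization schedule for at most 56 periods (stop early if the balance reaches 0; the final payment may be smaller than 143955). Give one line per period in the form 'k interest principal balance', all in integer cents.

1 23194 120761 3146089
2 22337 121618 3024471
3 21473 122482 2901989
4 20604 123351 2778638
5 19728 124227 2654411
6 18846 125109 2529302
7 17958 125997 2403305
8 17063 126892 2276413
9 16162 127793 2148620
10 15255 128700 2019920
11 14341 129614 1890306
12 13421 130534 1759772
13 12494 131461 1628311
14 11561 132394 1495917
15 10621 133334 1362583
16 9674 134281 1228302
17 8720 135235 1093067
18 7760 136195 956872
19 6793 137162 819710
20 5819 138136 681574
21 4839 139116 542458
22 3851 140104 402354
23 2856 141099 261255
24 1854 142101 119154
25 845 119154 0

1. interest=⌊3266850·71/10000⌋=23194; principal=143955-23194=120761; balance=3266850-120761=3146089
2. interest=⌊3146089·71/10000⌋=22337; principal=143955-22337=121618; balance=3146089-121618=3024471
3. interest=⌊3024471·71/10000⌋=21473; principal=143955-21473=122482; balance=3024471-122482=2901989
4. interest=⌊2901989·71/10000⌋=20604; principal=143955-20604=123351; balance=2901989-123351=2778638
5. interest=⌊2778638·71/10000⌋=19728; principal=143955-19728=124227; balance=2778638-124227=2654411
6. interest=⌊2654411·71/10000⌋=18846; principal=143955-18846=125109; balance=2654411-125109=2529302
7. interest=⌊2529302·71/10000⌋=17958; principal=143955-17958=125997; balance=2529302-125997=2403305
8. interest=⌊2403305·71/10000⌋=17063; principal=143955-17063=126892; balance=2403305-126892=2276413
9. interest=⌊2276413·71/10000⌋=16162; principal=143955-16162=127793; balance=2276413-127793=2148620
10. interest=⌊2148620·71/10000⌋=15255; principal=143955-15255=128700; balance=2148620-128700=2019920
11. interest=⌊2019920·71/10000⌋=14341; principal=143955-14341=129614; balance=2019920-129614=1890306
12. interest=⌊1890306·71/10000⌋=13421; principal=143955-13421=130534; balance=1890306-130534=1759772
13. interest=⌊1759772·71/10000⌋=12494; principal=143955-12494=131461; balance=1759772-131461=1628311
14. interest=⌊1628311·71/10000⌋=11561; principal=143955-11561=132394; balance=1628311-132394=1495917
15. interest=⌊1495917·71/10000⌋=10621; principal=143955-10621=133334; balance=1495917-133334=1362583
16. interest=⌊1362583·71/10000⌋=9674; principal=143955-9674=134281; balance=1362583-134281=1228302
17. interest=⌊1228302·71/10000⌋=8720; principal=143955-8720=135235; balance=1228302-135235=1093067
18. interest=⌊1093067·71/10000⌋=7760; principal=143955-7760=136195; balance=1093067-136195=956872
19. interest=⌊956872·71/10000⌋=6793; principal=143955-6793=137162; balance=956872-137162=819710
20. interest=⌊819710·71/10000⌋=5819; principal=143955-5819=138136; balance=819710-138136=681574
21. interest=⌊681574·71/10000⌋=4839; principal=143955-4839=139116; balance=681574-139116=542458
22. interest=⌊542458·71/10000⌋=3851; principal=143955-3851=140104; balance=542458-140104=402354
23. interest=⌊402354·71/10000⌋=2856; principal=143955-2856=141099; balance=402354-141099=261255
24. interest=⌊261255·71/10000⌋=1854; principal=143955-1854=142101; balance=261255-142101=119154
25. interest=⌊119154·71/10000⌋=845; principal=min(143955-845,119154)=119154; balance=119154-119154=0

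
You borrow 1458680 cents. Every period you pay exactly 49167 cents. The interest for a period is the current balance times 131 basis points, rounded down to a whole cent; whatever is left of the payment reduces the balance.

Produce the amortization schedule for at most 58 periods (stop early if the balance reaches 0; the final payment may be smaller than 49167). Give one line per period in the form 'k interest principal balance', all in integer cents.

1. interest=⌊1458680·131/10000⌋=19108; principal=49167-19108=30059; balance=1458680-30059=1428621
2. interest=⌊1428621·131/10000⌋=18714; principal=49167-18714=30453; balance=1428621-30453=1398168
3. interest=⌊1398168·131/10000⌋=18316; principal=49167-18316=30851; balance=1398168-30851=1367317
4. interest=⌊1367317·131/10000⌋=17911; principal=49167-17911=31256; balance=1367317-31256=1336061
5. interest=⌊1336061·131/10000⌋=17502; principal=49167-17502=31665; balance=1336061-31665=1304396
6. interest=⌊1304396·131/10000⌋=17087; principal=49167-17087=32080; balance=1304396-32080=1272316
7. interest=⌊1272316·131/10000⌋=16667; principal=49167-16667=32500; balance=1272316-32500=1239816
8. interest=⌊1239816·131/10000⌋=16241; principal=49167-16241=32926; balance=1239816-32926=1206890
9. interest=⌊1206890·131/10000⌋=15810; principal=49167-15810=33357; balance=1206890-33357=1173533
10. interest=⌊1173533·131/10000⌋=15373; principal=49167-15373=33794; balance=1173533-33794=1139739
11. interest=⌊1139739·131/10000⌋=14930; principal=49167-14930=34237; balance=1139739-34237=1105502
12. interest=⌊1105502·131/10000⌋=14482; principal=49167-14482=34685; balance=1105502-34685=1070817
13. interest=⌊1070817·131/10000⌋=14027; principal=49167-14027=35140; balance=1070817-35140=1035677
14. interest=⌊1035677·131/10000⌋=13567; principal=49167-13567=35600; balance=1035677-35600=1000077
15. interest=⌊1000077·131/10000⌋=13101; principal=49167-13101=36066; balance=1000077-36066=964011
16. interest=⌊964011·131/10000⌋=12628; principal=49167-12628=36539; balance=964011-36539=927472
17. interest=⌊927472·131/10000⌋=12149; principal=49167-12149=37018; balance=927472-37018=890454
18. interest=⌊890454·131/10000⌋=11664; principal=49167-11664=37503; balance=890454-37503=852951
19. interest=⌊852951·131/10000⌋=11173; principal=49167-11173=37994; balance=852951-37994=814957
20. interest=⌊814957·131/10000⌋=10675; principal=49167-10675=38492; balance=814957-38492=776465
21. interest=⌊776465·131/10000⌋=10171; principal=49167-10171=38996; balance=776465-38996=737469
22. interest=⌊737469·131/10000⌋=9660; principal=49167-9660=39507; balance=737469-39507=697962
23. interest=⌊697962·131/10000⌋=9143; principal=49167-9143=40024; balance=697962-40024=657938
24. interest=⌊657938·131/10000⌋=8618; principal=49167-8618=40549; balance=657938-40549=617389
25. interest=⌊617389·131/10000⌋=8087; principal=49167-8087=41080; balance=617389-41080=576309
26. interest=⌊576309·131/10000⌋=7549; principal=49167-7549=41618; balance=576309-41618=534691
27. interest=⌊534691·131/10000⌋=7004; principal=49167-7004=42163; balance=534691-42163=492528
28. interest=⌊492528·131/10000⌋=6452; principal=49167-6452=42715; balance=492528-42715=449813
29. interest=⌊449813·131/10000⌋=5892; principal=49167-5892=43275; balance=449813-43275=406538
30. interest=⌊406538·131/10000⌋=5325; principal=49167-5325=43842; balance=406538-43842=362696
31. interest=⌊362696·131/10000⌋=4751; principal=49167-4751=44416; balance=362696-44416=318280
32. interest=⌊318280·131/10000⌋=4169; principal=49167-4169=44998; balance=318280-44998=273282
33. interest=⌊273282·131/10000⌋=3579; principal=49167-3579=45588; balance=273282-45588=227694
34. interest=⌊227694·131/10000⌋=2982; principal=49167-2982=46185; balance=227694-46185=181509
35. interest=⌊181509·131/10000⌋=2377; principal=49167-2377=46790; balance=181509-46790=134719
36. interest=⌊134719·131/10000⌋=1764; principal=49167-1764=47403; balance=134719-47403=87316
37. interest=⌊87316·131/10000⌋=1143; principal=49167-1143=48024; balance=87316-48024=39292
38. interest=⌊39292·131/10000⌋=514; principal=min(49167-514,39292)=39292; balance=39292-39292=0

1 19108 30059 1428621
2 18714 30453 1398168
3 18316 30851 1367317
4 17911 31256 1336061
5 17502 31665 1304396
6 17087 32080 1272316
7 16667 32500 1239816
8 16241 32926 1206890
9 15810 33357 1173533
10 15373 33794 1139739
11 14930 34237 1105502
12 14482 34685 1070817
13 14027 35140 1035677
14 13567 35600 1000077
15 13101 36066 964011
16 12628 36539 927472
17 12149 37018 890454
18 11664 37503 852951
19 11173 37994 814957
20 10675 38492 776465
21 10171 38996 737469
22 9660 39507 697962
23 9143 40024 657938
24 8618 40549 617389
25 8087 41080 576309
26 7549 41618 534691
27 7004 42163 492528
28 6452 42715 449813
29 5892 43275 406538
30 5325 43842 362696
31 4751 44416 318280
32 4169 44998 273282
33 3579 45588 227694
34 2982 46185 181509
35 2377 46790 134719
36 1764 47403 87316
37 1143 48024 39292
38 514 39292 0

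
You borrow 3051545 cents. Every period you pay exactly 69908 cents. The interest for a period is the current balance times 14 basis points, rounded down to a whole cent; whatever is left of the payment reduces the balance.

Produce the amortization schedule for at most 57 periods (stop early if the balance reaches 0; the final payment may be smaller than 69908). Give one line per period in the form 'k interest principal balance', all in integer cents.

1 4272 65636 2985909
2 4180 65728 2920181
3 4088 65820 2854361
4 3996 65912 2788449
5 3903 66005 2722444
6 3811 66097 2656347
7 3718 66190 2590157
8 3626 66282 2523875
9 3533 66375 2457500
10 3440 66468 2391032
11 3347 66561 2324471
12 3254 66654 2257817
13 3160 66748 2191069
14 3067 66841 2124228
15 2973 66935 2057293
16 2880 67028 1990265
17 2786 67122 1923143
18 2692 67216 1855927
19 2598 67310 1788617
20 2504 67404 1721213
21 2409 67499 1653714
22 2315 67593 1586121
23 2220 67688 1518433
24 2125 67783 1450650
25 2030 67878 1382772
26 1935 67973 1314799
27 1840 68068 1246731
28 1745 68163 1178568
29 1649 68259 1110309
30 1554 68354 1041955
31 1458 68450 973505
32 1362 68546 904959
33 1266 68642 836317
34 1170 68738 767579
35 1074 68834 698745
36 978 68930 629815
37 881 69027 560788
38 785 69123 491665
39 688 69220 422445
40 591 69317 353128
41 494 69414 283714
42 397 69511 214203
43 299 69609 144594
44 202 69706 74888
45 104 69804 5084
46 7 5084 0

1. interest=⌊3051545·14/10000⌋=4272; principal=69908-4272=65636; balance=3051545-65636=2985909
2. interest=⌊2985909·14/10000⌋=4180; principal=69908-4180=65728; balance=2985909-65728=2920181
3. interest=⌊2920181·14/10000⌋=4088; principal=69908-4088=65820; balance=2920181-65820=2854361
4. interest=⌊2854361·14/10000⌋=3996; principal=69908-3996=65912; balance=2854361-65912=2788449
5. interest=⌊2788449·14/10000⌋=3903; principal=69908-3903=66005; balance=2788449-66005=2722444
6. interest=⌊2722444·14/10000⌋=3811; principal=69908-3811=66097; balance=2722444-66097=2656347
7. interest=⌊2656347·14/10000⌋=3718; principal=69908-3718=66190; balance=2656347-66190=2590157
8. interest=⌊2590157·14/10000⌋=3626; principal=69908-3626=66282; balance=2590157-66282=2523875
9. interest=⌊2523875·14/10000⌋=3533; principal=69908-3533=66375; balance=2523875-66375=2457500
10. interest=⌊2457500·14/10000⌋=3440; principal=69908-3440=66468; balance=2457500-66468=2391032
11. interest=⌊2391032·14/10000⌋=3347; principal=69908-3347=66561; balance=2391032-66561=2324471
12. interest=⌊2324471·14/10000⌋=3254; principal=69908-3254=66654; balance=2324471-66654=2257817
13. interest=⌊2257817·14/10000⌋=3160; principal=69908-3160=66748; balance=2257817-66748=2191069
14. interest=⌊2191069·14/10000⌋=3067; principal=69908-3067=66841; balance=2191069-66841=2124228
15. interest=⌊2124228·14/10000⌋=2973; principal=69908-2973=66935; balance=2124228-66935=2057293
16. interest=⌊2057293·14/10000⌋=2880; principal=69908-2880=67028; balance=2057293-67028=1990265
17. interest=⌊1990265·14/10000⌋=2786; principal=69908-2786=67122; balance=1990265-67122=1923143
18. interest=⌊1923143·14/10000⌋=2692; principal=69908-2692=67216; balance=1923143-67216=1855927
19. interest=⌊1855927·14/10000⌋=2598; principal=69908-2598=67310; balance=1855927-67310=1788617
20. interest=⌊1788617·14/10000⌋=2504; principal=69908-2504=67404; balance=1788617-67404=1721213
21. interest=⌊1721213·14/10000⌋=2409; principal=69908-2409=67499; balance=1721213-67499=1653714
22. interest=⌊1653714·14/10000⌋=2315; principal=69908-2315=67593; balance=1653714-67593=1586121
23. interest=⌊1586121·14/10000⌋=2220; principal=69908-2220=67688; balance=1586121-67688=1518433
24. interest=⌊1518433·14/10000⌋=2125; principal=69908-2125=67783; balance=1518433-67783=1450650
25. interest=⌊1450650·14/10000⌋=2030; principal=69908-2030=67878; balance=1450650-67878=1382772
26. interest=⌊1382772·14/10000⌋=1935; principal=69908-1935=67973; balance=1382772-67973=1314799
27. interest=⌊1314799·14/10000⌋=1840; principal=69908-1840=68068; balance=1314799-68068=1246731
28. interest=⌊1246731·14/10000⌋=1745; principal=69908-1745=68163; balance=1246731-68163=1178568
29. interest=⌊1178568·14/10000⌋=1649; principal=69908-1649=68259; balance=1178568-68259=1110309
30. interest=⌊1110309·14/10000⌋=1554; principal=69908-1554=68354; balance=1110309-68354=1041955
31. interest=⌊1041955·14/10000⌋=1458; principal=69908-1458=68450; balance=1041955-68450=973505
32. interest=⌊973505·14/10000⌋=1362; principal=69908-1362=68546; balance=973505-68546=904959
33. interest=⌊904959·14/10000⌋=1266; principal=69908-1266=68642; balance=904959-68642=836317
34. interest=⌊836317·14/10000⌋=1170; principal=69908-1170=68738; balance=836317-68738=767579
35. interest=⌊767579·14/10000⌋=1074; principal=69908-1074=68834; balance=767579-68834=698745
36. interest=⌊698745·14/10000⌋=978; principal=69908-978=68930; balance=698745-68930=629815
37. interest=⌊629815·14/10000⌋=881; principal=69908-881=69027; balance=629815-69027=560788
38. interest=⌊560788·14/10000⌋=785; principal=69908-785=69123; balance=560788-69123=491665
39. interest=⌊491665·14/10000⌋=688; principal=69908-688=69220; balance=491665-69220=422445
40. interest=⌊422445·14/10000⌋=591; principal=69908-591=69317; balance=422445-69317=353128
41. interest=⌊353128·14/10000⌋=494; principal=69908-494=69414; balance=353128-69414=283714
42. interest=⌊283714·14/10000⌋=397; principal=69908-397=69511; balance=283714-69511=214203
43. interest=⌊214203·14/10000⌋=299; principal=69908-299=69609; balance=214203-69609=144594
44. interest=⌊144594·14/10000⌋=202; principal=69908-202=69706; balance=144594-69706=74888
45. interest=⌊74888·14/10000⌋=104; principal=69908-104=69804; balance=74888-69804=5084
46. interest=⌊5084·14/10000⌋=7; principal=min(69908-7,5084)=5084; balance=5084-5084=0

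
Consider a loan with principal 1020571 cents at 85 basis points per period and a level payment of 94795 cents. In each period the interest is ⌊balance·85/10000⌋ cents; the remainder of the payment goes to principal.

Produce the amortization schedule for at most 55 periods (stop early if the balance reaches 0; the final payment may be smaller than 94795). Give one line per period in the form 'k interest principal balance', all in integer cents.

1. interest=⌊1020571·85/10000⌋=8674; principal=94795-8674=86121; balance=1020571-86121=934450
2. interest=⌊934450·85/10000⌋=7942; principal=94795-7942=86853; balance=934450-86853=847597
3. interest=⌊847597·85/10000⌋=7204; principal=94795-7204=87591; balance=847597-87591=760006
4. interest=⌊760006·85/10000⌋=6460; principal=94795-6460=88335; balance=760006-88335=671671
5. interest=⌊671671·85/10000⌋=5709; principal=94795-5709=89086; balance=671671-89086=582585
6. interest=⌊582585·85/10000⌋=4951; principal=94795-4951=89844; balance=582585-89844=492741
7. interest=⌊492741·85/10000⌋=4188; principal=94795-4188=90607; balance=492741-90607=402134
8. interest=⌊402134·85/10000⌋=3418; principal=94795-3418=91377; balance=402134-91377=310757
9. interest=⌊310757·85/10000⌋=2641; principal=94795-2641=92154; balance=310757-92154=218603
10. interest=⌊218603·85/10000⌋=1858; principal=94795-1858=92937; balance=218603-92937=125666
11. interest=⌊125666·85/10000⌋=1068; principal=94795-1068=93727; balance=125666-93727=31939
12. interest=⌊31939·85/10000⌋=271; principal=min(94795-271,31939)=31939; balance=31939-31939=0

1 8674 86121 934450
2 7942 86853 847597
3 7204 87591 760006
4 6460 88335 671671
5 5709 89086 582585
6 4951 89844 492741
7 4188 90607 402134
8 3418 91377 310757
9 2641 92154 218603
10 1858 92937 125666
11 1068 93727 31939
12 271 31939 0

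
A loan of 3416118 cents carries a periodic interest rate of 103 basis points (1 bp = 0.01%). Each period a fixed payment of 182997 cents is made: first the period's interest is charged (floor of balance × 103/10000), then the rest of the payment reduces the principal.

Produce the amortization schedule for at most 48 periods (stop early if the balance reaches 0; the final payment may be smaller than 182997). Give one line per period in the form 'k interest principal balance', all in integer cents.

1 35186 147811 3268307
2 33663 149334 3118973
3 32125 150872 2968101
4 30571 152426 2815675
5 29001 153996 2661679
6 27415 155582 2506097
7 25812 157185 2348912
8 24193 158804 2190108
9 22558 160439 2029669
10 20905 162092 1867577
11 19236 163761 1703816
12 17549 165448 1538368
13 15845 167152 1371216
14 14123 168874 1202342
15 12384 170613 1031729
16 10626 172371 859358
17 8851 174146 685212
18 7057 175940 509272
19 5245 177752 331520
20 3414 179583 151937
21 1564 151937 0

1. interest=⌊3416118·103/10000⌋=35186; principal=182997-35186=147811; balance=3416118-147811=3268307
2. interest=⌊3268307·103/10000⌋=33663; principal=182997-33663=149334; balance=3268307-149334=3118973
3. interest=⌊3118973·103/10000⌋=32125; principal=182997-32125=150872; balance=3118973-150872=2968101
4. interest=⌊2968101·103/10000⌋=30571; principal=182997-30571=152426; balance=2968101-152426=2815675
5. interest=⌊2815675·103/10000⌋=29001; principal=182997-29001=153996; balance=2815675-153996=2661679
6. interest=⌊2661679·103/10000⌋=27415; principal=182997-27415=155582; balance=2661679-155582=2506097
7. interest=⌊2506097·103/10000⌋=25812; principal=182997-25812=157185; balance=2506097-157185=2348912
8. interest=⌊2348912·103/10000⌋=24193; principal=182997-24193=158804; balance=2348912-158804=2190108
9. interest=⌊2190108·103/10000⌋=22558; principal=182997-22558=160439; balance=2190108-160439=2029669
10. interest=⌊2029669·103/10000⌋=20905; principal=182997-20905=162092; balance=2029669-162092=1867577
11. interest=⌊1867577·103/10000⌋=19236; principal=182997-19236=163761; balance=1867577-163761=1703816
12. interest=⌊1703816·103/10000⌋=17549; principal=182997-17549=165448; balance=1703816-165448=1538368
13. interest=⌊1538368·103/10000⌋=15845; principal=182997-15845=167152; balance=1538368-167152=1371216
14. interest=⌊1371216·103/10000⌋=14123; principal=182997-14123=168874; balance=1371216-168874=1202342
15. interest=⌊1202342·103/10000⌋=12384; principal=182997-12384=170613; balance=1202342-170613=1031729
16. interest=⌊1031729·103/10000⌋=10626; principal=182997-10626=172371; balance=1031729-172371=859358
17. interest=⌊859358·103/10000⌋=8851; principal=182997-8851=174146; balance=859358-174146=685212
18. interest=⌊685212·103/10000⌋=7057; principal=182997-7057=175940; balance=685212-175940=509272
19. interest=⌊509272·103/10000⌋=5245; principal=182997-5245=177752; balance=509272-177752=331520
20. interest=⌊331520·103/10000⌋=3414; principal=182997-3414=179583; balance=331520-179583=151937
21. interest=⌊151937·103/10000⌋=1564; principal=min(182997-1564,151937)=151937; balance=151937-151937=0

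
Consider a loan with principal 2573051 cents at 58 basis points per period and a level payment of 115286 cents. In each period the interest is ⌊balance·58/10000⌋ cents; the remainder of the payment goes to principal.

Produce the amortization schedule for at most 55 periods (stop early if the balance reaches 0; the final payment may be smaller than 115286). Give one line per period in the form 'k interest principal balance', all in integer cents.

1. interest=⌊2573051·58/10000⌋=14923; principal=115286-14923=100363; balance=2573051-100363=2472688
2. interest=⌊2472688·58/10000⌋=14341; principal=115286-14341=100945; balance=2472688-100945=2371743
3. interest=⌊2371743·58/10000⌋=13756; principal=115286-13756=101530; balance=2371743-101530=2270213
4. interest=⌊2270213·58/10000⌋=13167; principal=115286-13167=102119; balance=2270213-102119=2168094
5. interest=⌊2168094·58/10000⌋=12574; principal=115286-12574=102712; balance=2168094-102712=2065382
6. interest=⌊2065382·58/10000⌋=11979; principal=115286-11979=103307; balance=2065382-103307=1962075
7. interest=⌊1962075·58/10000⌋=11380; principal=115286-11380=103906; balance=1962075-103906=1858169
8. interest=⌊1858169·58/10000⌋=10777; principal=115286-10777=104509; balance=1858169-104509=1753660
9. interest=⌊1753660·58/10000⌋=10171; principal=115286-10171=105115; balance=1753660-105115=1648545
10. interest=⌊1648545·58/10000⌋=9561; principal=115286-9561=105725; balance=1648545-105725=1542820
11. interest=⌊1542820·58/10000⌋=8948; principal=115286-8948=106338; balance=1542820-106338=1436482
12. interest=⌊1436482·58/10000⌋=8331; principal=115286-8331=106955; balance=1436482-106955=1329527
13. interest=⌊1329527·58/10000⌋=7711; principal=115286-7711=107575; balance=1329527-107575=1221952
14. interest=⌊1221952·58/10000⌋=7087; principal=115286-7087=108199; balance=1221952-108199=1113753
15. interest=⌊1113753·58/10000⌋=6459; principal=115286-6459=108827; balance=1113753-108827=1004926
16. interest=⌊1004926·58/10000⌋=5828; principal=115286-5828=109458; balance=1004926-109458=895468
17. interest=⌊895468·58/10000⌋=5193; principal=115286-5193=110093; balance=895468-110093=785375
18. interest=⌊785375·58/10000⌋=4555; principal=115286-4555=110731; balance=785375-110731=674644
19. interest=⌊674644·58/10000⌋=3912; principal=115286-3912=111374; balance=674644-111374=563270
20. interest=⌊563270·58/10000⌋=3266; principal=115286-3266=112020; balance=563270-112020=451250
21. interest=⌊451250·58/10000⌋=2617; principal=115286-2617=112669; balance=451250-112669=338581
22. interest=⌊338581·58/10000⌋=1963; principal=115286-1963=113323; balance=338581-113323=225258
23. interest=⌊225258·58/10000⌋=1306; principal=115286-1306=113980; balance=225258-113980=111278
24. interest=⌊111278·58/10000⌋=645; principal=min(115286-645,111278)=111278; balance=111278-111278=0

1 14923 100363 2472688
2 14341 100945 2371743
3 13756 101530 2270213
4 13167 102119 2168094
5 12574 102712 2065382
6 11979 103307 1962075
7 11380 103906 1858169
8 10777 104509 1753660
9 10171 105115 1648545
10 9561 105725 1542820
11 8948 106338 1436482
12 8331 106955 1329527
13 7711 107575 1221952
14 7087 108199 1113753
15 6459 108827 1004926
16 5828 109458 895468
17 5193 110093 785375
18 4555 110731 674644
19 3912 111374 563270
20 3266 112020 451250
21 2617 112669 338581
22 1963 113323 225258
23 1306 113980 111278
24 645 111278 0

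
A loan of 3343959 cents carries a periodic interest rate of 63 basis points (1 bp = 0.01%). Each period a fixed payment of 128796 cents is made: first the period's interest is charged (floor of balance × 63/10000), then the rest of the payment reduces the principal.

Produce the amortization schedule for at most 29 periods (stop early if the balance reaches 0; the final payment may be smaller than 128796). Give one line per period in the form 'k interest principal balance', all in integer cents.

1 21066 107730 3236229
2 20388 108408 3127821
3 19705 109091 3018730
4 19017 109779 2908951
5 18326 110470 2798481
6 17630 111166 2687315
7 16930 111866 2575449
8 16225 112571 2462878
9 15516 113280 2349598
10 14802 113994 2235604
11 14084 114712 2120892
12 13361 115435 2005457
13 12634 116162 1889295
14 11902 116894 1772401
15 11166 117630 1654771
16 10425 118371 1536400
17 9679 119117 1417283
18 8928 119868 1297415
19 8173 120623 1176792
20 7413 121383 1055409
21 6649 122147 933262
22 5879 122917 810345
23 5105 123691 686654
24 4325 124471 562183
25 3541 125255 436928
26 2752 126044 310884
27 1958 126838 184046
28 1159 127637 56409
29 355 56409 0

1. interest=⌊3343959·63/10000⌋=21066; principal=128796-21066=107730; balance=3343959-107730=3236229
2. interest=⌊3236229·63/10000⌋=20388; principal=128796-20388=108408; balance=3236229-108408=3127821
3. interest=⌊3127821·63/10000⌋=19705; principal=128796-19705=109091; balance=3127821-109091=3018730
4. interest=⌊3018730·63/10000⌋=19017; principal=128796-19017=109779; balance=3018730-109779=2908951
5. interest=⌊2908951·63/10000⌋=18326; principal=128796-18326=110470; balance=2908951-110470=2798481
6. interest=⌊2798481·63/10000⌋=17630; principal=128796-17630=111166; balance=2798481-111166=2687315
7. interest=⌊2687315·63/10000⌋=16930; principal=128796-16930=111866; balance=2687315-111866=2575449
8. interest=⌊2575449·63/10000⌋=16225; principal=128796-16225=112571; balance=2575449-112571=2462878
9. interest=⌊2462878·63/10000⌋=15516; principal=128796-15516=113280; balance=2462878-113280=2349598
10. interest=⌊2349598·63/10000⌋=14802; principal=128796-14802=113994; balance=2349598-113994=2235604
11. interest=⌊2235604·63/10000⌋=14084; principal=128796-14084=114712; balance=2235604-114712=2120892
12. interest=⌊2120892·63/10000⌋=13361; principal=128796-13361=115435; balance=2120892-115435=2005457
13. interest=⌊2005457·63/10000⌋=12634; principal=128796-12634=116162; balance=2005457-116162=1889295
14. interest=⌊1889295·63/10000⌋=11902; principal=128796-11902=116894; balance=1889295-116894=1772401
15. interest=⌊1772401·63/10000⌋=11166; principal=128796-11166=117630; balance=1772401-117630=1654771
16. interest=⌊1654771·63/10000⌋=10425; principal=128796-10425=118371; balance=1654771-118371=1536400
17. interest=⌊1536400·63/10000⌋=9679; principal=128796-9679=119117; balance=1536400-119117=1417283
18. interest=⌊1417283·63/10000⌋=8928; principal=128796-8928=119868; balance=1417283-119868=1297415
19. interest=⌊1297415·63/10000⌋=8173; principal=128796-8173=120623; balance=1297415-120623=1176792
20. interest=⌊1176792·63/10000⌋=7413; principal=128796-7413=121383; balance=1176792-121383=1055409
21. interest=⌊1055409·63/10000⌋=6649; principal=128796-6649=122147; balance=1055409-122147=933262
22. interest=⌊933262·63/10000⌋=5879; principal=128796-5879=122917; balance=933262-122917=810345
23. interest=⌊810345·63/10000⌋=5105; principal=128796-5105=123691; balance=810345-123691=686654
24. interest=⌊686654·63/10000⌋=4325; principal=128796-4325=124471; balance=686654-124471=562183
25. interest=⌊562183·63/10000⌋=3541; principal=128796-3541=125255; balance=562183-125255=436928
26. interest=⌊436928·63/10000⌋=2752; principal=128796-2752=126044; balance=436928-126044=310884
27. interest=⌊310884·63/10000⌋=1958; principal=128796-1958=126838; balance=310884-126838=184046
28. interest=⌊184046·63/10000⌋=1159; principal=128796-1159=127637; balance=184046-127637=56409
29. interest=⌊56409·63/10000⌋=355; principal=min(128796-355,56409)=56409; balance=56409-56409=0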